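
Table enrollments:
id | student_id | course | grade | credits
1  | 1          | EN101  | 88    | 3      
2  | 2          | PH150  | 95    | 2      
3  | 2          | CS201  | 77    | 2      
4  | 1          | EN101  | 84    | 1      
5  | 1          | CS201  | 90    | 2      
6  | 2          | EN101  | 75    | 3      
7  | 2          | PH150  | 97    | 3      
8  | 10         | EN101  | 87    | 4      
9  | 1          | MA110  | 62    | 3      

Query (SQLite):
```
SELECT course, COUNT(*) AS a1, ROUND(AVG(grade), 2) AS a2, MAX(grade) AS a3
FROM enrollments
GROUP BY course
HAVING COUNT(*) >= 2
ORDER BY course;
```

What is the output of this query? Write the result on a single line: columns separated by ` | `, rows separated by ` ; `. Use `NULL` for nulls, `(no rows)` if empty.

CS201 | 2 | 83.5 | 90 ; EN101 | 4 | 83.5 | 88 ; PH150 | 2 | 96 | 97

Group enrollments by course.
Per group compute: COUNT(*), ROUND(AVG(grade), 2), MAX(grade).
HAVING: drop groups with fewer than 2 rows.
  CS201: ids {3, 5} → COUNT(*)=2, ROUND(AVG(grade), 2)=83.5, MAX(grade)=90
  EN101: ids {1, 4, 6, 8} → COUNT(*)=4, ROUND(AVG(grade), 2)=83.5, MAX(grade)=88
  MA110: ids {9} → COUNT(*)=1, ROUND(AVG(grade), 2)=62, MAX(grade)=62
  PH150: ids {2, 7} → COUNT(*)=2, ROUND(AVG(grade), 2)=96, MAX(grade)=97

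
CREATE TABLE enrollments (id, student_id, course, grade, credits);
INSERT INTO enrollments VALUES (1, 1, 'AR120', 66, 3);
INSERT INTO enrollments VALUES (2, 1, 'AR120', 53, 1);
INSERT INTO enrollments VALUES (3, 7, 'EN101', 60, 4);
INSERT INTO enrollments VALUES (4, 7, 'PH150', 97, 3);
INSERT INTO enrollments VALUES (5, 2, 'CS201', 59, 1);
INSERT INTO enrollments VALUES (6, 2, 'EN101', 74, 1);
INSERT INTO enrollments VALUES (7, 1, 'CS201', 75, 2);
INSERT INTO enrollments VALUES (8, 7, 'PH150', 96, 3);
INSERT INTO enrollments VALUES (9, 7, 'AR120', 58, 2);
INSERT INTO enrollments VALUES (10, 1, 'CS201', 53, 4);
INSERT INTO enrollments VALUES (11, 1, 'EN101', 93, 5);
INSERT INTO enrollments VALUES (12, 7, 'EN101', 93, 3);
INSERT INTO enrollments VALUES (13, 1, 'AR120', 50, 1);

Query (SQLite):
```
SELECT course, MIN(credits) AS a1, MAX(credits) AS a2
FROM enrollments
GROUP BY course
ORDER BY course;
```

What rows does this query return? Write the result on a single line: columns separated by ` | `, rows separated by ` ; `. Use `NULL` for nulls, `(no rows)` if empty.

AR120 | 1 | 3 ; CS201 | 1 | 4 ; EN101 | 1 | 5 ; PH150 | 3 | 3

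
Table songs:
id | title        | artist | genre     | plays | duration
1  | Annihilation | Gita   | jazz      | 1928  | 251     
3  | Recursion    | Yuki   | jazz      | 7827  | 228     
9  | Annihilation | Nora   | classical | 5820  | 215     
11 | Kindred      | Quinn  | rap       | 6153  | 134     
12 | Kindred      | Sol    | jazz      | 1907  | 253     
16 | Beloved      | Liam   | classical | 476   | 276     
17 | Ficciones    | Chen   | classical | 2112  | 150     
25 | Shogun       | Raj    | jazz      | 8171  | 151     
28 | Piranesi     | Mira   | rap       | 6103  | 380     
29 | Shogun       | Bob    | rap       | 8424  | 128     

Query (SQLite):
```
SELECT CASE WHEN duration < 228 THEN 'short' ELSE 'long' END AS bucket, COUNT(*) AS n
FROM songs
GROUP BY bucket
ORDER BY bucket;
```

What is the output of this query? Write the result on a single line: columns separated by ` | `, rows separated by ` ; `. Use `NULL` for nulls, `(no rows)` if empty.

long | 5 ; short | 5

Bucket rows by duration < 228 → 'short' else 'long'; count each bucket.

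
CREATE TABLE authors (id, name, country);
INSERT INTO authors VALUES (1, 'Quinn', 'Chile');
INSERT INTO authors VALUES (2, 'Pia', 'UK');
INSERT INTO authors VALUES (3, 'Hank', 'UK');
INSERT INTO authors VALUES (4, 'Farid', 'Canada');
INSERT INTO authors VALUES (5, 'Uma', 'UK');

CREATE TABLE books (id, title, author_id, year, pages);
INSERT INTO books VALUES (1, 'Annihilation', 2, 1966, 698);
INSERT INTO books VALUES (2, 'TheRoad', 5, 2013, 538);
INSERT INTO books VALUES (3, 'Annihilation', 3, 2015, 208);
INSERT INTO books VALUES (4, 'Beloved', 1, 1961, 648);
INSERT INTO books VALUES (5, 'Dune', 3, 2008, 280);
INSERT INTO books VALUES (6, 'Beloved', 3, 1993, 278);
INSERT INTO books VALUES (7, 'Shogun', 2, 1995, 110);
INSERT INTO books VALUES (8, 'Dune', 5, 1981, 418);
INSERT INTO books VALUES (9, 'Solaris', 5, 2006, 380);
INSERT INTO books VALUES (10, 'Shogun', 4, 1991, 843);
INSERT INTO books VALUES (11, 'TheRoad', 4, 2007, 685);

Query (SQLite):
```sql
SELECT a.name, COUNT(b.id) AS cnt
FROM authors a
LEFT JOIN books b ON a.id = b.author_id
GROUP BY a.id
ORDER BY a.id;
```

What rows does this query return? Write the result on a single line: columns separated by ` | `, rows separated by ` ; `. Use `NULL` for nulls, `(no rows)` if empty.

LEFT JOIN keeps every authors row; unmatched ones get NULL for books columns.
Group by authors.id and compute COUNT(b.id). COUNT(col) of an all-NULL group is 0.
  1: ids {4} → COUNT(b.id)=1
  2: ids {1, 7} → COUNT(b.id)=2
  3: ids {3, 5, 6} → COUNT(b.id)=3
  4: ids {10, 11} → COUNT(b.id)=2
  5: ids {2, 8, 9} → COUNT(b.id)=3

Quinn | 1 ; Pia | 2 ; Hank | 3 ; Farid | 2 ; Uma | 3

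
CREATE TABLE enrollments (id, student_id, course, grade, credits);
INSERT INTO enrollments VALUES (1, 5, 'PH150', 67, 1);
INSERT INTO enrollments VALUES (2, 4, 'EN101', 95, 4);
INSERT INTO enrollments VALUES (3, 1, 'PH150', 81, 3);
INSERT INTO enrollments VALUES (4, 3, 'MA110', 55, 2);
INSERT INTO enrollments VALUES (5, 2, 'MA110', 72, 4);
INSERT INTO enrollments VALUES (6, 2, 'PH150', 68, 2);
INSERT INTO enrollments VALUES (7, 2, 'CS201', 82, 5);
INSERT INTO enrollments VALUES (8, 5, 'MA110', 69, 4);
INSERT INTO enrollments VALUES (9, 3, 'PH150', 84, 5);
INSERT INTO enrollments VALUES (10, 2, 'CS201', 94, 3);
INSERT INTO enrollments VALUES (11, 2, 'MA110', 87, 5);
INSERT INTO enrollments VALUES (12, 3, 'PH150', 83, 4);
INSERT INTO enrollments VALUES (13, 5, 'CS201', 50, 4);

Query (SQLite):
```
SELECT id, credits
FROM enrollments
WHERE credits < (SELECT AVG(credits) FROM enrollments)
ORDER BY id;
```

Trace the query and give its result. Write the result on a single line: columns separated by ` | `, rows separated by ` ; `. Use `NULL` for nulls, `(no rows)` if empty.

Scalar subquery: AVG(credits) over all enrollments rows = 3.538462 (≈; comparison uses full precision).
Keep rows where credits < that value.

1 | 1 ; 3 | 3 ; 4 | 2 ; 6 | 2 ; 10 | 3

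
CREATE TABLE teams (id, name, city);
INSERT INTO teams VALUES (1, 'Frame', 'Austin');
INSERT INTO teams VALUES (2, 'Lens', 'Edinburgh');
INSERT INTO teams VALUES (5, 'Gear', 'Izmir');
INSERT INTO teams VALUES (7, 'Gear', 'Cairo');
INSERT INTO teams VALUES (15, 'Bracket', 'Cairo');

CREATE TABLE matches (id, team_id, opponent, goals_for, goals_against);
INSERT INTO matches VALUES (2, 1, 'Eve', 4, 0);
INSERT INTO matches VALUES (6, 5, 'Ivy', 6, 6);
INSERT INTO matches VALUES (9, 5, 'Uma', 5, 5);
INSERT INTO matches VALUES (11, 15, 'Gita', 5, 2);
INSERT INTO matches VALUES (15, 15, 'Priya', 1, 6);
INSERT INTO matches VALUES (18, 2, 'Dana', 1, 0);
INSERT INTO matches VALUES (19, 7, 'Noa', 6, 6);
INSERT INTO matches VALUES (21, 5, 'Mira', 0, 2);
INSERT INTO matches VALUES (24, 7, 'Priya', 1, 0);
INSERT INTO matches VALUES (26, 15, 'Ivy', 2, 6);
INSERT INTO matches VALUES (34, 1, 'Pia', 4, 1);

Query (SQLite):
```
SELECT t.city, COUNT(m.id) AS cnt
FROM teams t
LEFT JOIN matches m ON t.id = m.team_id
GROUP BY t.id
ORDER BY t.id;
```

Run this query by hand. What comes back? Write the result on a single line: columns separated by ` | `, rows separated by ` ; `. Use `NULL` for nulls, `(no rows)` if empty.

LEFT JOIN keeps every teams row; unmatched ones get NULL for matches columns.
Group by teams.id and compute COUNT(m.id). COUNT(col) of an all-NULL group is 0.
  1: ids {2, 34} → COUNT(m.id)=2
  2: ids {18} → COUNT(m.id)=1
  5: ids {6, 9, 21} → COUNT(m.id)=3
  7: ids {19, 24} → COUNT(m.id)=2
  15: ids {11, 15, 26} → COUNT(m.id)=3

Austin | 2 ; Edinburgh | 1 ; Izmir | 3 ; Cairo | 2 ; Cairo | 3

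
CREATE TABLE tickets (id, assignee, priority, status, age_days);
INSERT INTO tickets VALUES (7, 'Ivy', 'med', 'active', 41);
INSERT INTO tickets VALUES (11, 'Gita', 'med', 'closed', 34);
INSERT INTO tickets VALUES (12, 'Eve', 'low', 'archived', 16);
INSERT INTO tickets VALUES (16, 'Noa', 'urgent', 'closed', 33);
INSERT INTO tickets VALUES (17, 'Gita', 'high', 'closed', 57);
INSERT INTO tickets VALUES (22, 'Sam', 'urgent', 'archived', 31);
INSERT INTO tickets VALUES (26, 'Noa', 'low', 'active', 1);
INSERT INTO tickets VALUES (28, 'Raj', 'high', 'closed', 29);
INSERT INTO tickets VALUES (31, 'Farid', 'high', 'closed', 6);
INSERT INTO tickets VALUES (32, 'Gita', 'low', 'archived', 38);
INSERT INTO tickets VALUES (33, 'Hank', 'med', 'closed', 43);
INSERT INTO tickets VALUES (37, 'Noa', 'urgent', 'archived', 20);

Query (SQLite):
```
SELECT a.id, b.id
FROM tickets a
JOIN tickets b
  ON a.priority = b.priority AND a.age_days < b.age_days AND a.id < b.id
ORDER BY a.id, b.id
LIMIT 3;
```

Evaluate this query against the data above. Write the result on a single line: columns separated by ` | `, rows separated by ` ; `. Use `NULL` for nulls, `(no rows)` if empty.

Pairs (a,b) with same priority, a.age_days < b.age_days, a.id < b.id.
priority groups: high:{17,28,31} low:{12,26,32} med:{7,11,33} urgent:{16,22,37}
Ordered by (a.id, b.id); first 3.

7 | 33 ; 11 | 33 ; 12 | 32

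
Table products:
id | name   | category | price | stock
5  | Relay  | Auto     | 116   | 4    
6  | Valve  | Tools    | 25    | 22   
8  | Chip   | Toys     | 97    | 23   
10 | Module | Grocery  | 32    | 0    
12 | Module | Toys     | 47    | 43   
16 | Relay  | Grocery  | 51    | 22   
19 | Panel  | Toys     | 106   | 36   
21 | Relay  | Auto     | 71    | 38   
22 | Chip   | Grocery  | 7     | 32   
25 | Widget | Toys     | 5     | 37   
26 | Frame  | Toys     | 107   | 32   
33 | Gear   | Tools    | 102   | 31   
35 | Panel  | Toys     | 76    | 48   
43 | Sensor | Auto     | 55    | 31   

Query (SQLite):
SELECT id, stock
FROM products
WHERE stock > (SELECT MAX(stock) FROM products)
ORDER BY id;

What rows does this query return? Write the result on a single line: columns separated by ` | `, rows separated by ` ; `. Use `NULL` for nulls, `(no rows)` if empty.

(no rows)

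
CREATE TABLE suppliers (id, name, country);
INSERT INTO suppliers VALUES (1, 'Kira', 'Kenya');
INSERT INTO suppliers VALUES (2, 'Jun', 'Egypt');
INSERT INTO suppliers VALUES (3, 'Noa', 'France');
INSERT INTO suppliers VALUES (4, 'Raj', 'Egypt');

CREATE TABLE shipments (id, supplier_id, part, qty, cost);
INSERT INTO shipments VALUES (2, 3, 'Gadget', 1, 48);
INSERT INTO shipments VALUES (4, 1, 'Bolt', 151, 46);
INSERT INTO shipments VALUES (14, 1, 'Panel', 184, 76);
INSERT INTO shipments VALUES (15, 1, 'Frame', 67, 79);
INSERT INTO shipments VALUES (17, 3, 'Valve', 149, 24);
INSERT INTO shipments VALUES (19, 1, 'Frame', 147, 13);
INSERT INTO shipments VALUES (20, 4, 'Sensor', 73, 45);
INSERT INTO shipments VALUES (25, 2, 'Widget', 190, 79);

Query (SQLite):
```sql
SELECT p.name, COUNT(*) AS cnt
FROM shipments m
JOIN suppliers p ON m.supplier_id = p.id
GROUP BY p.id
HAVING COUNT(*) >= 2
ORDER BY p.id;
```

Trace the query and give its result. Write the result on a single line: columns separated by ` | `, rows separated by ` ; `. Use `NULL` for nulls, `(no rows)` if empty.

Kira | 4 ; Noa | 2

Join each shipments row to its suppliers via supplier_id.
Group joined rows by suppliers.id; compute COUNT(*) per group.
HAVING: keep groups with count ≥ 2.
  1: ids {4, 14, 15, 19} → COUNT(*)=4
  2: ids {25} → COUNT(*)=1
  3: ids {2, 17} → COUNT(*)=2
  4: ids {20} → COUNT(*)=1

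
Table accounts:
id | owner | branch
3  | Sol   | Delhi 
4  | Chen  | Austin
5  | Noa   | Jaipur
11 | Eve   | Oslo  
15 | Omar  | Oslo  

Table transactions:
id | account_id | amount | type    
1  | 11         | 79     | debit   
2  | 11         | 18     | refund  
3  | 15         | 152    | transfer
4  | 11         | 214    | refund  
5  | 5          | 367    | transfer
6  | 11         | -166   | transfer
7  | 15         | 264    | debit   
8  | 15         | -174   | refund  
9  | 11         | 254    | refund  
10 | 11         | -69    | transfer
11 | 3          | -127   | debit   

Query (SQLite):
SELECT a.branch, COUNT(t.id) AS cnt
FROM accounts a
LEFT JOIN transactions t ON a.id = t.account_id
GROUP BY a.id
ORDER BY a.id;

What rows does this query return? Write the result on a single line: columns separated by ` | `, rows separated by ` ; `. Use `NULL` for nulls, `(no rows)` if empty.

LEFT JOIN keeps every accounts row; unmatched ones get NULL for transactions columns.
Group by accounts.id and compute COUNT(t.id). COUNT(col) of an all-NULL group is 0.
  3: ids {11} → COUNT(t.id)=1
  4: ids {—} → COUNT(t.id)=0
  5: ids {5} → COUNT(t.id)=1
  11: ids {1, 2, 4, 6, 9, 10} → COUNT(t.id)=6
  15: ids {3, 7, 8} → COUNT(t.id)=3

Delhi | 1 ; Austin | 0 ; Jaipur | 1 ; Oslo | 6 ; Oslo | 3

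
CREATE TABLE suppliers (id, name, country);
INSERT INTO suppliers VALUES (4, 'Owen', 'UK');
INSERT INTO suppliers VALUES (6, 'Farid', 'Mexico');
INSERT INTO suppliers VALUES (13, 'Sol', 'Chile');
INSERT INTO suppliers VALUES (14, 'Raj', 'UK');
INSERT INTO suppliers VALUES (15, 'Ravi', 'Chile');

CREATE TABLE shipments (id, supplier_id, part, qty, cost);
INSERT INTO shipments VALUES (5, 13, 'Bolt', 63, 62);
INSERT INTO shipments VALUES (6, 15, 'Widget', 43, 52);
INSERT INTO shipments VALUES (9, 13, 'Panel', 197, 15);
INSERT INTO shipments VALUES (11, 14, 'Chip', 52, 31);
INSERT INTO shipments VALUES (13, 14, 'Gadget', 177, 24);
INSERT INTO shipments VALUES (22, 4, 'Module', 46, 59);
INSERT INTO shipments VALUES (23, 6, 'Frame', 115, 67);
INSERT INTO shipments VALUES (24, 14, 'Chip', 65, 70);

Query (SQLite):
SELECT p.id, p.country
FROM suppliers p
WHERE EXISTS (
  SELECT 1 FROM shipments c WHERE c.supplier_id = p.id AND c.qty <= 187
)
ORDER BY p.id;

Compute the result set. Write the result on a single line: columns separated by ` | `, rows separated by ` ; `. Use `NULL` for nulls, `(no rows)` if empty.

For each suppliers row, check whether any shipments with matching supplier_id has qty <= 187.
Keep rows where that is true.

4 | UK ; 6 | Mexico ; 13 | Chile ; 14 | UK ; 15 | Chile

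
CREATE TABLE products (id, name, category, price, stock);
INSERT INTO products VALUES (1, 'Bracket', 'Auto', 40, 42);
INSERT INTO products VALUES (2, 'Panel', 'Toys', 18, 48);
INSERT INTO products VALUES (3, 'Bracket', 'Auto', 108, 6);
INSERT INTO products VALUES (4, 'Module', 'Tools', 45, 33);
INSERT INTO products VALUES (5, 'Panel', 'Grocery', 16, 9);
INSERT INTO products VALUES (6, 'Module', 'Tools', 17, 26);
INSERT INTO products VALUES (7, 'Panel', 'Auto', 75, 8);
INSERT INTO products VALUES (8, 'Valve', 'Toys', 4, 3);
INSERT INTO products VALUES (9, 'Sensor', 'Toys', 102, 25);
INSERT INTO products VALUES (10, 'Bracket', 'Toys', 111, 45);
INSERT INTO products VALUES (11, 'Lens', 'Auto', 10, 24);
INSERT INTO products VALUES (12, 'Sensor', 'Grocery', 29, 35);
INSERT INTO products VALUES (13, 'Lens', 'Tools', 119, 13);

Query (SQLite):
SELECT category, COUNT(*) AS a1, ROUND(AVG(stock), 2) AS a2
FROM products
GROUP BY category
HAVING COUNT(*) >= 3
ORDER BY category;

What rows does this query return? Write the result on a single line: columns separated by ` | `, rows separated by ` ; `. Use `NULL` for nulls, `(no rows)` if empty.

Group products by category.
Per group compute: COUNT(*), ROUND(AVG(stock), 2).
HAVING: drop groups with fewer than 3 rows.
  Auto: ids {1, 3, 7, 11} → COUNT(*)=4, ROUND(AVG(stock), 2)=20
  Grocery: ids {5, 12} → COUNT(*)=2, ROUND(AVG(stock), 2)=22
  Tools: ids {4, 6, 13} → COUNT(*)=3, ROUND(AVG(stock), 2)=24
  Toys: ids {2, 8, 9, 10} → COUNT(*)=4, ROUND(AVG(stock), 2)=30.25

Auto | 4 | 20 ; Tools | 3 | 24 ; Toys | 4 | 30.25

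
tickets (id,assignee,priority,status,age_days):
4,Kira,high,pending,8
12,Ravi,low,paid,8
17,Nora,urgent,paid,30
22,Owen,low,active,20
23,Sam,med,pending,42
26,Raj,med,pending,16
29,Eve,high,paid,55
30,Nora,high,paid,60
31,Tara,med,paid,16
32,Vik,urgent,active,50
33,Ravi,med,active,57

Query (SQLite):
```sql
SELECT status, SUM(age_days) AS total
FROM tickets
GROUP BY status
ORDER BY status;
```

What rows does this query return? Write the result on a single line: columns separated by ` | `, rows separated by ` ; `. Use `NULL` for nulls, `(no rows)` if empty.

Partition tickets by status; compute SUM(age_days) within each group.
  active: ids {22, 32, 33} → SUM(age_days)=127
  paid: ids {12, 17, 29, 30, 31} → SUM(age_days)=169
  pending: ids {4, 23, 26} → SUM(age_days)=66

active | 127 ; paid | 169 ; pending | 66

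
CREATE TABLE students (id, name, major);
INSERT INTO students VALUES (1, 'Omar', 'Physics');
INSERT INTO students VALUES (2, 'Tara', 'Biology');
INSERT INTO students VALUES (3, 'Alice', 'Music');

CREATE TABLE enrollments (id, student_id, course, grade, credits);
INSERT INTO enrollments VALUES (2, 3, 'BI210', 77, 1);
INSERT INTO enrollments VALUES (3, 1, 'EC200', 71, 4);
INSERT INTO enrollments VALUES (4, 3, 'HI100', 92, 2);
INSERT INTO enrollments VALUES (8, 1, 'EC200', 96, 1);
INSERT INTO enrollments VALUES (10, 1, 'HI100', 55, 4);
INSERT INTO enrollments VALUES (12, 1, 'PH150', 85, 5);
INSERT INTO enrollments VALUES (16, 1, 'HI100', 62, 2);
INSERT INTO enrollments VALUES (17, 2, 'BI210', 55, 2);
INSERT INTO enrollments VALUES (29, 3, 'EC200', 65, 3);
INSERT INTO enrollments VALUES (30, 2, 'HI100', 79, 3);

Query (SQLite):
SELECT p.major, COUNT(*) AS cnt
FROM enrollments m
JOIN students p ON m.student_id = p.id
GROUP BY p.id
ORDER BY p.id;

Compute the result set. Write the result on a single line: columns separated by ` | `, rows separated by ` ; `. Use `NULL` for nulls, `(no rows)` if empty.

Join each enrollments row to its students via student_id.
Group joined rows by students.id; compute COUNT(*) per group.
  1: ids {3, 8, 10, 12, 16} → COUNT(*)=5
  2: ids {17, 30} → COUNT(*)=2
  3: ids {2, 4, 29} → COUNT(*)=3

Physics | 5 ; Biology | 2 ; Music | 3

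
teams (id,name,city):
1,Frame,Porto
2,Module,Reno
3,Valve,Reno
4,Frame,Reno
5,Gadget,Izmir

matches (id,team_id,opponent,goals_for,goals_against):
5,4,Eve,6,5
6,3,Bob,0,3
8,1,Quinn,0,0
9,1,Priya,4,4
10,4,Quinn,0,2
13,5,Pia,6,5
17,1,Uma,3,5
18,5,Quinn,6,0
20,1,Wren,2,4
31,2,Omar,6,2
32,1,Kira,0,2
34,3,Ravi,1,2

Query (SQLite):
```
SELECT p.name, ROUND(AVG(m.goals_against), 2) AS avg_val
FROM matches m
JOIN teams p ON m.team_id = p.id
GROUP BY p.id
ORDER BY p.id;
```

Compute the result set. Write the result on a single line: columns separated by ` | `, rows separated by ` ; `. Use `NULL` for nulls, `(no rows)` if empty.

Frame | 3 ; Module | 2 ; Valve | 2.5 ; Frame | 3.5 ; Gadget | 2.5

Join each matches row to its teams via team_id.
Group joined rows by teams.id; compute ROUND(AVG(m.goals_against), 2) per group.
  1: ids {8, 9, 17, 20, 32} → ROUND(AVG(m.goals_against), 2)=3
  2: ids {31} → ROUND(AVG(m.goals_against), 2)=2
  3: ids {6, 34} → ROUND(AVG(m.goals_against), 2)=2.5
  4: ids {5, 10} → ROUND(AVG(m.goals_against), 2)=3.5
  5: ids {13, 18} → ROUND(AVG(m.goals_against), 2)=2.5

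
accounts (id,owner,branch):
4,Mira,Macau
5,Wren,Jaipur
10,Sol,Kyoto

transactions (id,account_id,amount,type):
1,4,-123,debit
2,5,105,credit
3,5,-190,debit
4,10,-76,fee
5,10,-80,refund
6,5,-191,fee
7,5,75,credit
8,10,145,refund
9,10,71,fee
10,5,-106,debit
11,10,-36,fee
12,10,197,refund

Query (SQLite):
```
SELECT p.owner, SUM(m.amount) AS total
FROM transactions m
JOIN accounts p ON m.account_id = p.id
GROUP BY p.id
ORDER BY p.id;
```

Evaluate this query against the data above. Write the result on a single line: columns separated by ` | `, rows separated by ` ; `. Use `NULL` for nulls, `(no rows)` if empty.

Join each transactions row to its accounts via account_id.
Group joined rows by accounts.id; compute SUM(m.amount) per group.
  4: ids {1} → SUM(m.amount)=-123
  5: ids {2, 3, 6, 7, 10} → SUM(m.amount)=-307
  10: ids {4, 5, 8, 9, 11, 12} → SUM(m.amount)=221

Mira | -123 ; Wren | -307 ; Sol | 221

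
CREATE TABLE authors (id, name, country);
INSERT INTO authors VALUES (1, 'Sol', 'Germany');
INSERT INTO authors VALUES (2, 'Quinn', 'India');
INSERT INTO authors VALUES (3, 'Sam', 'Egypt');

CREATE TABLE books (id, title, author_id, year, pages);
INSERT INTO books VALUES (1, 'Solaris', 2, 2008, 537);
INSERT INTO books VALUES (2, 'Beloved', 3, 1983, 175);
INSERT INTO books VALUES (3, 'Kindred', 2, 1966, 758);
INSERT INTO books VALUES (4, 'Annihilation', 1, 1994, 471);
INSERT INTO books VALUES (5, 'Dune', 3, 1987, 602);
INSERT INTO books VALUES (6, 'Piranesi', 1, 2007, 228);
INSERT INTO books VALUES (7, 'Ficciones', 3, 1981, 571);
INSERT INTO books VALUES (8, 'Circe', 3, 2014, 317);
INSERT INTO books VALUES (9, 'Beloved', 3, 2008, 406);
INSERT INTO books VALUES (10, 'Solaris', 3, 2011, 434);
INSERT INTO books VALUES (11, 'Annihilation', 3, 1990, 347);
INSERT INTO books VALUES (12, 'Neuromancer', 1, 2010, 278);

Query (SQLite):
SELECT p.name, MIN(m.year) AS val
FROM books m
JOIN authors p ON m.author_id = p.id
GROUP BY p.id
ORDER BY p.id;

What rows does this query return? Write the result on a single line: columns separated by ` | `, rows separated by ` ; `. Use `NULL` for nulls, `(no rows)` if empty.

Join each books row to its authors via author_id.
Group joined rows by authors.id; compute MIN(m.year) per group.
  1: ids {4, 6, 12} → MIN(m.year)=1994
  2: ids {1, 3} → MIN(m.year)=1966
  3: ids {2, 5, 7, 8, 9, 10, 11} → MIN(m.year)=1981

Sol | 1994 ; Quinn | 1966 ; Sam | 1981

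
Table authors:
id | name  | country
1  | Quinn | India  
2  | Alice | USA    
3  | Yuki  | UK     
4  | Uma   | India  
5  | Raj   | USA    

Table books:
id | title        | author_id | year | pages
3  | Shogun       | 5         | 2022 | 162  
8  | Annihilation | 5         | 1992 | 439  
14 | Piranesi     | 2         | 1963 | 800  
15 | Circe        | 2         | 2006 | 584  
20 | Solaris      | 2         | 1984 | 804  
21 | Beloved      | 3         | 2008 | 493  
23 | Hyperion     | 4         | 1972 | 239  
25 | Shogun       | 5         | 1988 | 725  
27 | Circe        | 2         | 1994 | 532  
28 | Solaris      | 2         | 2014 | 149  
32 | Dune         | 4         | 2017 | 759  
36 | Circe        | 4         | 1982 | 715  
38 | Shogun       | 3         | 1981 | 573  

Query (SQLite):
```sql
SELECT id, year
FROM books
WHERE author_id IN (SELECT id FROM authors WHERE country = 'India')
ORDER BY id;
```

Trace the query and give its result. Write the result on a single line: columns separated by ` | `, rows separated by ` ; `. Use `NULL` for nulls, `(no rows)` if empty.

23 | 1972 ; 32 | 2017 ; 36 | 1982

Inner query: authors.id where country = 'India'.
Outer: keep books rows whose author_id is in that set.
Inner query → {1, 4}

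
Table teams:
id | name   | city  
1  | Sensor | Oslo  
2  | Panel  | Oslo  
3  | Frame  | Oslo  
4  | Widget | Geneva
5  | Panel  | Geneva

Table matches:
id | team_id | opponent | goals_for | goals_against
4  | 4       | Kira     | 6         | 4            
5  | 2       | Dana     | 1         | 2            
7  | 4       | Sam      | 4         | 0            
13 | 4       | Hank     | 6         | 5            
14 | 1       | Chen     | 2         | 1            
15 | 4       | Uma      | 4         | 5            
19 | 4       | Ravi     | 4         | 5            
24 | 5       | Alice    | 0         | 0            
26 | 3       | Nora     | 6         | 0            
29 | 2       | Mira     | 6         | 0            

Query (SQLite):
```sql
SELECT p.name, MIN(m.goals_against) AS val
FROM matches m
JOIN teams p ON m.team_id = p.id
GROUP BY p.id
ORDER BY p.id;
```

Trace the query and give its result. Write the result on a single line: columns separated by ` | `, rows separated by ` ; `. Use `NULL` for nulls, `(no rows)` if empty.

Join each matches row to its teams via team_id.
Group joined rows by teams.id; compute MIN(m.goals_against) per group.
  1: ids {14} → MIN(m.goals_against)=1
  2: ids {5, 29} → MIN(m.goals_against)=0
  3: ids {26} → MIN(m.goals_against)=0
  4: ids {4, 7, 13, 15, 19} → MIN(m.goals_against)=0
  5: ids {24} → MIN(m.goals_against)=0

Sensor | 1 ; Panel | 0 ; Frame | 0 ; Widget | 0 ; Panel | 0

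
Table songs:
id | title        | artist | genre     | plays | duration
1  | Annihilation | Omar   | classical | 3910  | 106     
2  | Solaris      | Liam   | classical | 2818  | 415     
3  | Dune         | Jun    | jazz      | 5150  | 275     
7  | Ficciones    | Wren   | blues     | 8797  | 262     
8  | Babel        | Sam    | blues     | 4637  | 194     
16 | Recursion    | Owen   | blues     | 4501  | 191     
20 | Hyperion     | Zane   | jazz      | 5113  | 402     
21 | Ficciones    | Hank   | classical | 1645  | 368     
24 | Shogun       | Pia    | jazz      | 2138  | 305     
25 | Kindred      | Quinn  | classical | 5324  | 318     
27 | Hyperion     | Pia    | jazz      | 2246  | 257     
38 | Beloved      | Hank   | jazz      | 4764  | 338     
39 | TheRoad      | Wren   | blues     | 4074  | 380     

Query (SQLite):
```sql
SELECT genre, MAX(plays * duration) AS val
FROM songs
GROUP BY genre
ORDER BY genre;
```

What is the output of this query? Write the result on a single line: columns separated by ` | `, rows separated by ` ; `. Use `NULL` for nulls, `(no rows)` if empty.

For each row compute plays * duration.
Group by genre; take MAX of the expression per group.
  blues: ids {7, 8, 16, 39} → MAX(plays * duration)=2304814
  classical: ids {1, 2, 21, 25} → MAX(plays * duration)=1693032
  jazz: ids {3, 20, 24, 27, 38} → MAX(plays * duration)=2055426

blues | 2304814 ; classical | 1693032 ; jazz | 2055426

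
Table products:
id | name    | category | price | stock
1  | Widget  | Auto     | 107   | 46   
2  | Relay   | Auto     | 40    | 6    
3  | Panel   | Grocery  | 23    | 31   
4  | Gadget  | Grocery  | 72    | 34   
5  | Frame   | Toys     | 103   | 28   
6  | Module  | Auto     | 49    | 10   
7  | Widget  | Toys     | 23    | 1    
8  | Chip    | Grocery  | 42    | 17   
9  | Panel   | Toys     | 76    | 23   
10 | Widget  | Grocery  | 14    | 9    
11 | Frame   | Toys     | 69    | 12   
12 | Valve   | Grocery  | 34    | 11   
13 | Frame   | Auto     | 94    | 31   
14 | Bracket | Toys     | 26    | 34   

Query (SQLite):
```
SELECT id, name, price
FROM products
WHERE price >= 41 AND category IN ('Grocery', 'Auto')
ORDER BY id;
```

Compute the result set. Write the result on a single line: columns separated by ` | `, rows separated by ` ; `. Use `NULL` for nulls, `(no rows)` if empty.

1 | Widget | 107 ; 4 | Gadget | 72 ; 6 | Module | 49 ; 8 | Chip | 42 ; 13 | Frame | 94

price >= 41: ids {1, 4, 5, 6, 8, 9, 11, 13}
category IN ('Grocery', 'Auto'): ids {1, 2, 3, 4, 6, 8, 10, 12, 13}
Combine with AND.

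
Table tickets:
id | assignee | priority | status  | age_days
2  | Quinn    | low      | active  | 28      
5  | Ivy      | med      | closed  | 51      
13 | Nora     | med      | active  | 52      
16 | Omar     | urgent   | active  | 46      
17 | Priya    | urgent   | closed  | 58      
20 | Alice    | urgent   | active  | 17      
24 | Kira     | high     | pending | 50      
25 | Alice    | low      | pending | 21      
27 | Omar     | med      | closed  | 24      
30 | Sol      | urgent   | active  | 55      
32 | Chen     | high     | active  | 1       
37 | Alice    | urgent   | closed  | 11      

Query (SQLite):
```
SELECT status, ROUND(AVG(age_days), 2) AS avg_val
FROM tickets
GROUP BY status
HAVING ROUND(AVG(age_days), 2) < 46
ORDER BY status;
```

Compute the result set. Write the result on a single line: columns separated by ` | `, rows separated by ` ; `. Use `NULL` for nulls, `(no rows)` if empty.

active | 33.17 ; closed | 36 ; pending | 35.5

Partition tickets by status; compute ROUND(AVG(age_days), 2) within each group.
HAVING: keep groups where ROUND(AVG(age_days), 2) < 46.
  active: ids {2, 13, 16, 20, 30, 32} → ROUND(AVG(age_days), 2)=33.17
  closed: ids {5, 17, 27, 37} → ROUND(AVG(age_days), 2)=36
  pending: ids {24, 25} → ROUND(AVG(age_days), 2)=35.5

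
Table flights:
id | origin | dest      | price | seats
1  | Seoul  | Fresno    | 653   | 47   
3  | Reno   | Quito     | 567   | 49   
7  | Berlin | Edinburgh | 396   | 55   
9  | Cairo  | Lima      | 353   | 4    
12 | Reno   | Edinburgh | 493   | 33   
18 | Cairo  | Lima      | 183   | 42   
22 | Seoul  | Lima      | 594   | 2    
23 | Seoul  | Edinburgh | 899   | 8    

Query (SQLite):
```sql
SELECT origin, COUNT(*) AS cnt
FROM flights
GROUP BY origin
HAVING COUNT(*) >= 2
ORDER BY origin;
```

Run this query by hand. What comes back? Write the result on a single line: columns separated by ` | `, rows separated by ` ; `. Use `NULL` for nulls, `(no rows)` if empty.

Cairo | 2 ; Reno | 2 ; Seoul | 3

Partition flights by origin; compute COUNT(*) within each group.
HAVING: keep groups with count ≥ 2.
  Berlin: ids {7} → COUNT(*)=1
  Cairo: ids {9, 18} → COUNT(*)=2
  Reno: ids {3, 12} → COUNT(*)=2
  Seoul: ids {1, 22, 23} → COUNT(*)=3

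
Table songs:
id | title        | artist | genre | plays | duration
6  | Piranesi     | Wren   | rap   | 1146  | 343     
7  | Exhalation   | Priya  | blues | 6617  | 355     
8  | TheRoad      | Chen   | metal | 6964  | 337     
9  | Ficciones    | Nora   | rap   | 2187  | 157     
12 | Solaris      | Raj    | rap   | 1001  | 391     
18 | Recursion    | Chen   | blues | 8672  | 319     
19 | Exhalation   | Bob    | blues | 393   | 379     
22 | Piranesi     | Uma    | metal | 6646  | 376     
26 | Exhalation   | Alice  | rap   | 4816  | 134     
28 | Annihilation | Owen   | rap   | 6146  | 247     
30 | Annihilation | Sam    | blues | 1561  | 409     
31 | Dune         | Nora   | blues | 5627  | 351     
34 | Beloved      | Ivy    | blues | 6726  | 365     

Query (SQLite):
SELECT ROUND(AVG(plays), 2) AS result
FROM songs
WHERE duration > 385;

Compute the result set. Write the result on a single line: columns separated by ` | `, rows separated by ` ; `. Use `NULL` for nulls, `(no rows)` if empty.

Rows where duration > 385 → plays values: [1001, 1561].
AVG = 2562 / 2 (rounded to 2 dp).

1281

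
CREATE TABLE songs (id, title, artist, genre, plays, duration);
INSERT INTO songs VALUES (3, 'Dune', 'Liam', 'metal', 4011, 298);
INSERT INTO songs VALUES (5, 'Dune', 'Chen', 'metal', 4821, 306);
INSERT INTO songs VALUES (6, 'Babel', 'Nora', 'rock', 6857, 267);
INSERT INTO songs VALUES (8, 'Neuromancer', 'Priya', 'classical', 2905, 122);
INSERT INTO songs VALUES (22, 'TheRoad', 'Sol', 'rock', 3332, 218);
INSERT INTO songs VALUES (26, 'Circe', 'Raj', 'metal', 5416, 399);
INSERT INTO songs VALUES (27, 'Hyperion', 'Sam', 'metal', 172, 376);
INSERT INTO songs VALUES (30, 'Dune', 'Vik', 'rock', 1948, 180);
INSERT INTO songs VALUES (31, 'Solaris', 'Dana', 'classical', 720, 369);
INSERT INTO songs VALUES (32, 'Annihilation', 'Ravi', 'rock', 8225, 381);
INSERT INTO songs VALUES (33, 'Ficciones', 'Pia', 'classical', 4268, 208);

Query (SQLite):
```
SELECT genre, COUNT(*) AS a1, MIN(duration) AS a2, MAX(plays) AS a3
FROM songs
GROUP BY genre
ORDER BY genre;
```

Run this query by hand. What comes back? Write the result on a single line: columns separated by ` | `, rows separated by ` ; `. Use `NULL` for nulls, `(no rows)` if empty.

classical | 3 | 122 | 4268 ; metal | 4 | 298 | 5416 ; rock | 4 | 180 | 8225

Group songs by genre.
Per group compute: COUNT(*), MIN(duration), MAX(plays).
  classical: ids {8, 31, 33} → COUNT(*)=3, MIN(duration)=122, MAX(plays)=4268
  metal: ids {3, 5, 26, 27} → COUNT(*)=4, MIN(duration)=298, MAX(plays)=5416
  rock: ids {6, 22, 30, 32} → COUNT(*)=4, MIN(duration)=180, MAX(plays)=8225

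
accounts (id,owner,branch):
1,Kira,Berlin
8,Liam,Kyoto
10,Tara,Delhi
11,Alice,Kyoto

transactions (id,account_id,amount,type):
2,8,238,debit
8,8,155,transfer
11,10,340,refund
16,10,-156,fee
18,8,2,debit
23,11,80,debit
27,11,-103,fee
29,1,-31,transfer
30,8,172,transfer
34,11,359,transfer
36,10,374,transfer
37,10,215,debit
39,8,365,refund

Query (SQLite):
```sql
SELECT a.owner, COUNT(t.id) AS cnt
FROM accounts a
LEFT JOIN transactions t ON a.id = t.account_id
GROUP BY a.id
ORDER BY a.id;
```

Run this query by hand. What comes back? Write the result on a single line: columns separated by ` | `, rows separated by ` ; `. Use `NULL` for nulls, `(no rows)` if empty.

Kira | 1 ; Liam | 5 ; Tara | 4 ; Alice | 3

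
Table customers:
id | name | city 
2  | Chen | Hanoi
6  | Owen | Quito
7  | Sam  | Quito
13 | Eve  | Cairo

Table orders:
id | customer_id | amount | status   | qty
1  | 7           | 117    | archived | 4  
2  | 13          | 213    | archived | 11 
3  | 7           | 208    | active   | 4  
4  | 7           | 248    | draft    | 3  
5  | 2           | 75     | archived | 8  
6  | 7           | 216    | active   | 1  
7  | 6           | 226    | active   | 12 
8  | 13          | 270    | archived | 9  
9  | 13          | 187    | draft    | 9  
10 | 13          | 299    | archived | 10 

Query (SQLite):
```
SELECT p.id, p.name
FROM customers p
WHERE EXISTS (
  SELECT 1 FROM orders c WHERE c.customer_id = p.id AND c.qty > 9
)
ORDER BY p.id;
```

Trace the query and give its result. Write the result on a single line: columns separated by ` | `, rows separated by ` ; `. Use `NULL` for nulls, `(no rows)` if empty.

6 | Owen ; 13 | Eve

For each customers row, check whether any orders with matching customer_id has qty > 9.
Keep rows where that is true.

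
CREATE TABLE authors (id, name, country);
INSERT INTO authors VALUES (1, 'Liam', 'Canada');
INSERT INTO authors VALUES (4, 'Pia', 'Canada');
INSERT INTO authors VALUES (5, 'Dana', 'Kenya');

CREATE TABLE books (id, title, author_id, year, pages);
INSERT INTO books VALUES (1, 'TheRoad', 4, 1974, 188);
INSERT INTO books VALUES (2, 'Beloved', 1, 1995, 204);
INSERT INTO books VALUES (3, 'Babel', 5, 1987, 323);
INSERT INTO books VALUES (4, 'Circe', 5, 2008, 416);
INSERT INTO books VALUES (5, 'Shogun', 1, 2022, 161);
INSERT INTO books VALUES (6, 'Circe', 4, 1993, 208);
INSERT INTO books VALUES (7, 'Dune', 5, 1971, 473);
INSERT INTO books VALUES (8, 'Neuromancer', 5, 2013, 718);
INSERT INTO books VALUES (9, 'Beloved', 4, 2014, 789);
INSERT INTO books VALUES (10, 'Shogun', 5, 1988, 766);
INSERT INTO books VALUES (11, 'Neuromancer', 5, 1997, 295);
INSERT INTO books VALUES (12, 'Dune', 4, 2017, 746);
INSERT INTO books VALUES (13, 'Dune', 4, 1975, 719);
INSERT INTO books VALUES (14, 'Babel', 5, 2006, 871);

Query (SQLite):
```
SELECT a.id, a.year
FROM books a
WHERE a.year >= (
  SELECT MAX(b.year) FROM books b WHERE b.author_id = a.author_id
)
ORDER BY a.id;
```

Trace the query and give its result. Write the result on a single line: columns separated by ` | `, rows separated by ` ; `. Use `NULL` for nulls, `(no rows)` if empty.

5 | 2022 ; 8 | 2013 ; 12 | 2017

For each books row a, compute MAX(year) over rows sharing a.author_id.
Keep row a if a.year >= that per-group MAX.
  author_id=1: MAX(year) = 2022
  author_id=4: MAX(year) = 2017
  author_id=5: MAX(year) = 2013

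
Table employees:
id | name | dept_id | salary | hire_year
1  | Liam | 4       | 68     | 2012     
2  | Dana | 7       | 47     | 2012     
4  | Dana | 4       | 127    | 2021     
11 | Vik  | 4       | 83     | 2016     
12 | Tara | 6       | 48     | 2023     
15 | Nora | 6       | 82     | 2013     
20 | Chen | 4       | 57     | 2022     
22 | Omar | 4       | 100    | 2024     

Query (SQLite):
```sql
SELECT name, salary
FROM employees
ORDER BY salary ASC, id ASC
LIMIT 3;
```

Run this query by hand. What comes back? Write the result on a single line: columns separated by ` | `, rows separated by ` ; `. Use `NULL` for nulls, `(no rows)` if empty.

Sort by salary asc, tiebreak id asc: (47, id=2), (48, id=12), (57, id=20), (68, id=1), (82, id=15), (83, id=11) …. Take first 3.

Dana | 47 ; Tara | 48 ; Chen | 57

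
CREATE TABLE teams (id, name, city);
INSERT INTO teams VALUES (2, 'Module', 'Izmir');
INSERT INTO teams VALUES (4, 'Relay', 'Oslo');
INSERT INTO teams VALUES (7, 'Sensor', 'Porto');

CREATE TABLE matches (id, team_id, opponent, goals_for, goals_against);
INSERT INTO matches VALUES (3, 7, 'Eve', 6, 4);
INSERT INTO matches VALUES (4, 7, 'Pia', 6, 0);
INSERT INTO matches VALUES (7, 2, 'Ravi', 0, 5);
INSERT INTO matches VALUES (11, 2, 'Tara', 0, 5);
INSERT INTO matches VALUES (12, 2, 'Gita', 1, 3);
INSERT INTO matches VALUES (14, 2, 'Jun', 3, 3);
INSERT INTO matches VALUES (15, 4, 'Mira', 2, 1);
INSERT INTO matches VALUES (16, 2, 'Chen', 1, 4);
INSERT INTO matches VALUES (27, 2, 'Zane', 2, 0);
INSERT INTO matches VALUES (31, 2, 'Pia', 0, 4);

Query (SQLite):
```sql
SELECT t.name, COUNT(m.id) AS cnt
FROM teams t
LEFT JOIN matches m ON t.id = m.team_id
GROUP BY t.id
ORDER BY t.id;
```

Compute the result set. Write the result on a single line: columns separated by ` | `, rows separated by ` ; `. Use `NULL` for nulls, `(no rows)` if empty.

Module | 7 ; Relay | 1 ; Sensor | 2

LEFT JOIN keeps every teams row; unmatched ones get NULL for matches columns.
Group by teams.id and compute COUNT(m.id). COUNT(col) of an all-NULL group is 0.
  2: ids {7, 11, 12, 14, 16, 27, 31} → COUNT(m.id)=7
  4: ids {15} → COUNT(m.id)=1
  7: ids {3, 4} → COUNT(m.id)=2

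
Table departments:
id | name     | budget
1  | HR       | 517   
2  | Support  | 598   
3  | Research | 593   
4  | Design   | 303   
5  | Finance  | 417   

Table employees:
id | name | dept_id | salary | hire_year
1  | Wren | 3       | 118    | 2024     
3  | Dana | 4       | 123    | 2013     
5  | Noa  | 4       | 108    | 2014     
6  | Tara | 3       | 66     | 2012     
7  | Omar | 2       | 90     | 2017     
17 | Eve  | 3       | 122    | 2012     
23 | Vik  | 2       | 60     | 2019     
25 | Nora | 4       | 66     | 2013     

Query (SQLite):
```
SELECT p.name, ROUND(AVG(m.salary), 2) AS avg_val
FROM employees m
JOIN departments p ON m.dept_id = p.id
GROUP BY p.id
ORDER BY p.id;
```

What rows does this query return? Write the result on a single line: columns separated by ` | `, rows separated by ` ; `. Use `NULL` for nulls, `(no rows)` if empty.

Join each employees row to its departments via dept_id.
Group joined rows by departments.id; compute ROUND(AVG(m.salary), 2) per group.
  2: ids {7, 23} → ROUND(AVG(m.salary), 2)=75
  3: ids {1, 6, 17} → ROUND(AVG(m.salary), 2)=102
  4: ids {3, 5, 25} → ROUND(AVG(m.salary), 2)=99

Support | 75 ; Research | 102 ; Design | 99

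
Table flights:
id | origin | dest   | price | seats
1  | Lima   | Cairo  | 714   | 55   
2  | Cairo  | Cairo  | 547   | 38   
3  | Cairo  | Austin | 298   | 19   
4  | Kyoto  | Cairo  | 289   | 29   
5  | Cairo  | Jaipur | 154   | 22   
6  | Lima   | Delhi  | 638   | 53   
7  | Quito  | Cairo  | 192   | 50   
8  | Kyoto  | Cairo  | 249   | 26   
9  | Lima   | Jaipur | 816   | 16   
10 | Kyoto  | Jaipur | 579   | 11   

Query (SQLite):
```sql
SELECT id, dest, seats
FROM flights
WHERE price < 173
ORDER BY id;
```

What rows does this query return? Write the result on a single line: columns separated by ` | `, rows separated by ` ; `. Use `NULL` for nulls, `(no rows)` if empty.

5 | Jaipur | 22

price < 173: ids {5}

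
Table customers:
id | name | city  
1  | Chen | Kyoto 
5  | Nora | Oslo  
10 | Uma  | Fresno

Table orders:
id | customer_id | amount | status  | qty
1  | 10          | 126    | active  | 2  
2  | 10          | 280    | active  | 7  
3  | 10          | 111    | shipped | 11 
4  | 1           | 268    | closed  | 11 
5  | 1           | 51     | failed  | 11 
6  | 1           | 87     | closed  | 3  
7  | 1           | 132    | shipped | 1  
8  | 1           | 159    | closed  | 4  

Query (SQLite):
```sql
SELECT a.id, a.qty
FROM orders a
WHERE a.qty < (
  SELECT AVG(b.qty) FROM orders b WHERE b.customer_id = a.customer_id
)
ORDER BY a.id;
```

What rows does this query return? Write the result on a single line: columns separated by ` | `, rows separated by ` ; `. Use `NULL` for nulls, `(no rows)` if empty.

1 | 2 ; 6 | 3 ; 7 | 1 ; 8 | 4

For each orders row a, compute AVG(qty) over rows sharing a.customer_id.
Keep row a if a.qty < that per-group AVG.
  customer_id=1: AVG(qty) = 6.0
  customer_id=10: AVG(qty) = 6.666667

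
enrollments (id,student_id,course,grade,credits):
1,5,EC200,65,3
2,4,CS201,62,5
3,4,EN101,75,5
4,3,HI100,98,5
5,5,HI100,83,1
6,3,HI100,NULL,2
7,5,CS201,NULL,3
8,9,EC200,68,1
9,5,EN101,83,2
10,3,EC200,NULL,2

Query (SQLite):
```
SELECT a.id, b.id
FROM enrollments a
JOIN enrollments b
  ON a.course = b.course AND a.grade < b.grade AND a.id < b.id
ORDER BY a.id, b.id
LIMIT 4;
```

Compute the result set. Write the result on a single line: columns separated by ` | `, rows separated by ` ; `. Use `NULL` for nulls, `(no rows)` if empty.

Pairs (a,b) with same course, a.grade < b.grade, a.id < b.id.
course groups: CS201:{2,7} EC200:{1,8,10} EN101:{3,9} HI100:{4,5,6}
Ordered by (a.id, b.id); first 4.

1 | 8 ; 3 | 9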